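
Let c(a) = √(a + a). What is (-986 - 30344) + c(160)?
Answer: -31330 + 8*√5 ≈ -31312.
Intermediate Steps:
c(a) = √2*√a (c(a) = √(2*a) = √2*√a)
(-986 - 30344) + c(160) = (-986 - 30344) + √2*√160 = -31330 + √2*(4*√10) = -31330 + 8*√5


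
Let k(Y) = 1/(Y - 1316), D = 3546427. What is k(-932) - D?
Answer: -7972367897/2248 ≈ -3.5464e+6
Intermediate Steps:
k(Y) = 1/(-1316 + Y)
k(-932) - D = 1/(-1316 - 932) - 1*3546427 = 1/(-2248) - 3546427 = -1/2248 - 3546427 = -7972367897/2248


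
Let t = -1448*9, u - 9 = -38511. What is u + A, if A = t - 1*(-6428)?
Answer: -45106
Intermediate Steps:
u = -38502 (u = 9 - 38511 = -38502)
t = -13032
A = -6604 (A = -13032 - 1*(-6428) = -13032 + 6428 = -6604)
u + A = -38502 - 6604 = -45106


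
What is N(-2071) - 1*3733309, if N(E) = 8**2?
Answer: -3733245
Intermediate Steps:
N(E) = 64
N(-2071) - 1*3733309 = 64 - 1*3733309 = 64 - 3733309 = -3733245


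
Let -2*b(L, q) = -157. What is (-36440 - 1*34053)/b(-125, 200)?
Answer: -898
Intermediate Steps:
b(L, q) = 157/2 (b(L, q) = -1/2*(-157) = 157/2)
(-36440 - 1*34053)/b(-125, 200) = (-36440 - 1*34053)/(157/2) = (-36440 - 34053)*(2/157) = -70493*2/157 = -898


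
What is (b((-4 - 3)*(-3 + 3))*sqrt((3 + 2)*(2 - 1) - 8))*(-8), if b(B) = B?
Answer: 0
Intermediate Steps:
(b((-4 - 3)*(-3 + 3))*sqrt((3 + 2)*(2 - 1) - 8))*(-8) = (((-4 - 3)*(-3 + 3))*sqrt((3 + 2)*(2 - 1) - 8))*(-8) = ((-7*0)*sqrt(5*1 - 8))*(-8) = (0*sqrt(5 - 8))*(-8) = (0*sqrt(-3))*(-8) = (0*(I*sqrt(3)))*(-8) = 0*(-8) = 0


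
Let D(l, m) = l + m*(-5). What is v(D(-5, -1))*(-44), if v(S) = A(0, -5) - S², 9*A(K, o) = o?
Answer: 220/9 ≈ 24.444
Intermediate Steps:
A(K, o) = o/9
D(l, m) = l - 5*m
v(S) = -5/9 - S² (v(S) = (⅑)*(-5) - S² = -5/9 - S²)
v(D(-5, -1))*(-44) = (-5/9 - (-5 - 5*(-1))²)*(-44) = (-5/9 - (-5 + 5)²)*(-44) = (-5/9 - 1*0²)*(-44) = (-5/9 - 1*0)*(-44) = (-5/9 + 0)*(-44) = -5/9*(-44) = 220/9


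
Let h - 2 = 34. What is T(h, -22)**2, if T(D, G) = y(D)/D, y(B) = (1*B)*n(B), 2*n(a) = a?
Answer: 324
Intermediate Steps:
h = 36 (h = 2 + 34 = 36)
n(a) = a/2
y(B) = B**2/2 (y(B) = (1*B)*(B/2) = B*(B/2) = B**2/2)
T(D, G) = D/2 (T(D, G) = (D**2/2)/D = D/2)
T(h, -22)**2 = ((1/2)*36)**2 = 18**2 = 324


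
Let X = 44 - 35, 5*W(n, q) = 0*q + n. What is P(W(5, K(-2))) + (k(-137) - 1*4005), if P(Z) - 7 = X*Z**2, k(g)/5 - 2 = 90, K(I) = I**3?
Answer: -3529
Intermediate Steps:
k(g) = 460 (k(g) = 10 + 5*90 = 10 + 450 = 460)
W(n, q) = n/5 (W(n, q) = (0*q + n)/5 = (0 + n)/5 = n/5)
X = 9
P(Z) = 7 + 9*Z**2
P(W(5, K(-2))) + (k(-137) - 1*4005) = (7 + 9*((1/5)*5)**2) + (460 - 1*4005) = (7 + 9*1**2) + (460 - 4005) = (7 + 9*1) - 3545 = (7 + 9) - 3545 = 16 - 3545 = -3529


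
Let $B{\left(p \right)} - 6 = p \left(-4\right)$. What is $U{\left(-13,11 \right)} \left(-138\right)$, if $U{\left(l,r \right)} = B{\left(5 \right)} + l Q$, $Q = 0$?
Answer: $1932$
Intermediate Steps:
$B{\left(p \right)} = 6 - 4 p$ ($B{\left(p \right)} = 6 + p \left(-4\right) = 6 - 4 p$)
$U{\left(l,r \right)} = -14$ ($U{\left(l,r \right)} = \left(6 - 20\right) + l 0 = \left(6 - 20\right) + 0 = -14 + 0 = -14$)
$U{\left(-13,11 \right)} \left(-138\right) = \left(-14\right) \left(-138\right) = 1932$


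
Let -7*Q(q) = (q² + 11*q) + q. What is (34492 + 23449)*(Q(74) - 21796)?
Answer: -9208910776/7 ≈ -1.3156e+9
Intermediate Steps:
Q(q) = -12*q/7 - q²/7 (Q(q) = -((q² + 11*q) + q)/7 = -(q² + 12*q)/7 = -12*q/7 - q²/7)
(34492 + 23449)*(Q(74) - 21796) = (34492 + 23449)*(-⅐*74*(12 + 74) - 21796) = 57941*(-⅐*74*86 - 21796) = 57941*(-6364/7 - 21796) = 57941*(-158936/7) = -9208910776/7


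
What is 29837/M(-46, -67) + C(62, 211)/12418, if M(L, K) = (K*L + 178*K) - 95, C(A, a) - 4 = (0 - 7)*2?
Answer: -26471804/7928893 ≈ -3.3386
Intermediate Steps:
C(A, a) = -10 (C(A, a) = 4 + (0 - 7)*2 = 4 - 7*2 = 4 - 14 = -10)
M(L, K) = -95 + 178*K + K*L (M(L, K) = (178*K + K*L) - 95 = -95 + 178*K + K*L)
29837/M(-46, -67) + C(62, 211)/12418 = 29837/(-95 + 178*(-67) - 67*(-46)) - 10/12418 = 29837/(-95 - 11926 + 3082) - 10*1/12418 = 29837/(-8939) - 5/6209 = 29837*(-1/8939) - 5/6209 = -29837/8939 - 5/6209 = -26471804/7928893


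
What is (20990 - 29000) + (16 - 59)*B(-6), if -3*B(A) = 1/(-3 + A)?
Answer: -216313/27 ≈ -8011.6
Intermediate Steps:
B(A) = -1/(3*(-3 + A))
(20990 - 29000) + (16 - 59)*B(-6) = (20990 - 29000) + (16 - 59)*(-1/(-9 + 3*(-6))) = -8010 - (-43)/(-9 - 18) = -8010 - (-43)/(-27) = -8010 - (-43)*(-1)/27 = -8010 - 43*1/27 = -8010 - 43/27 = -216313/27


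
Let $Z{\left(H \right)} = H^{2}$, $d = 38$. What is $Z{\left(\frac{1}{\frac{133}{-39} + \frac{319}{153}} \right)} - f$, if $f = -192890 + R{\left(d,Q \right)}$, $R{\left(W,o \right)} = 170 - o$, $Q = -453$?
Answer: $\frac{1335970436553}{6948496} \approx 1.9227 \cdot 10^{5}$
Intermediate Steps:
$f = -192267$ ($f = -192890 + \left(170 - -453\right) = -192890 + \left(170 + 453\right) = -192890 + 623 = -192267$)
$Z{\left(\frac{1}{\frac{133}{-39} + \frac{319}{153}} \right)} - f = \left(\frac{1}{\frac{133}{-39} + \frac{319}{153}}\right)^{2} - -192267 = \left(\frac{1}{133 \left(- \frac{1}{39}\right) + 319 \cdot \frac{1}{153}}\right)^{2} + 192267 = \left(\frac{1}{- \frac{133}{39} + \frac{319}{153}}\right)^{2} + 192267 = \left(\frac{1}{- \frac{2636}{1989}}\right)^{2} + 192267 = \left(- \frac{1989}{2636}\right)^{2} + 192267 = \frac{3956121}{6948496} + 192267 = \frac{1335970436553}{6948496}$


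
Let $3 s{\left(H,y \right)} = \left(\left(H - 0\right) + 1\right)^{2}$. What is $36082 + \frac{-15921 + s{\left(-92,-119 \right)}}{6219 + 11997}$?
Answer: $\frac{985884827}{27324} \approx 36081.0$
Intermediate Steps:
$s{\left(H,y \right)} = \frac{\left(1 + H\right)^{2}}{3}$ ($s{\left(H,y \right)} = \frac{\left(\left(H - 0\right) + 1\right)^{2}}{3} = \frac{\left(\left(H + 0\right) + 1\right)^{2}}{3} = \frac{\left(H + 1\right)^{2}}{3} = \frac{\left(1 + H\right)^{2}}{3}$)
$36082 + \frac{-15921 + s{\left(-92,-119 \right)}}{6219 + 11997} = 36082 + \frac{-15921 + \frac{\left(1 - 92\right)^{2}}{3}}{6219 + 11997} = 36082 + \frac{-15921 + \frac{\left(-91\right)^{2}}{3}}{18216} = 36082 + \left(-15921 + \frac{1}{3} \cdot 8281\right) \frac{1}{18216} = 36082 + \left(-15921 + \frac{8281}{3}\right) \frac{1}{18216} = 36082 - \frac{19741}{27324} = \frac{985884827}{27324}$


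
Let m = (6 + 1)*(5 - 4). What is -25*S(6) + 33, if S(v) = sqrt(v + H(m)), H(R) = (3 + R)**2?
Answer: 33 - 25*sqrt(106) ≈ -224.39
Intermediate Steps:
m = 7 (m = 7*1 = 7)
S(v) = sqrt(100 + v) (S(v) = sqrt(v + (3 + 7)**2) = sqrt(v + 10**2) = sqrt(v + 100) = sqrt(100 + v))
-25*S(6) + 33 = -25*sqrt(100 + 6) + 33 = -25*sqrt(106) + 33 = 33 - 25*sqrt(106)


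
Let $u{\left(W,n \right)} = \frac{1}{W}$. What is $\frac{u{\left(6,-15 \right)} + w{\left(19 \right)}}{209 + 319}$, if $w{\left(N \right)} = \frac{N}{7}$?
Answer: $\frac{11}{2016} \approx 0.0054564$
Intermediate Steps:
$w{\left(N \right)} = \frac{N}{7}$ ($w{\left(N \right)} = N \frac{1}{7} = \frac{N}{7}$)
$\frac{u{\left(6,-15 \right)} + w{\left(19 \right)}}{209 + 319} = \frac{\frac{1}{6} + \frac{1}{7} \cdot 19}{209 + 319} = \frac{\frac{1}{6} + \frac{19}{7}}{528} = \frac{121}{42} \cdot \frac{1}{528} = \frac{11}{2016}$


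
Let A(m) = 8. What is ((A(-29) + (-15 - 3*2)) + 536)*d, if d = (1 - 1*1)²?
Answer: 0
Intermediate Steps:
d = 0 (d = (1 - 1)² = 0² = 0)
((A(-29) + (-15 - 3*2)) + 536)*d = ((8 + (-15 - 3*2)) + 536)*0 = ((8 + (-15 - 6)) + 536)*0 = ((8 - 21) + 536)*0 = (-13 + 536)*0 = 523*0 = 0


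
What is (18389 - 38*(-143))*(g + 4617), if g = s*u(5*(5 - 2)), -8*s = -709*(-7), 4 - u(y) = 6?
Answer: 558196713/4 ≈ 1.3955e+8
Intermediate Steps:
u(y) = -2 (u(y) = 4 - 1*6 = 4 - 6 = -2)
s = -4963/8 (s = -(-709)*(-7)/8 = -1/8*4963 = -4963/8 ≈ -620.38)
g = 4963/4 (g = -4963/8*(-2) = 4963/4 ≈ 1240.8)
(18389 - 38*(-143))*(g + 4617) = (18389 - 38*(-143))*(4963/4 + 4617) = (18389 + 5434)*(23431/4) = 23823*(23431/4) = 558196713/4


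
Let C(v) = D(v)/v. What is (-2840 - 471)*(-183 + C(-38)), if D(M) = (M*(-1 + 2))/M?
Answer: 23028005/38 ≈ 6.0600e+5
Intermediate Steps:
D(M) = 1 (D(M) = (M*1)/M = M/M = 1)
C(v) = 1/v
(-2840 - 471)*(-183 + C(-38)) = (-2840 - 471)*(-183 + 1/(-38)) = -3311*(-183 - 1/38) = -3311*(-6955/38) = 23028005/38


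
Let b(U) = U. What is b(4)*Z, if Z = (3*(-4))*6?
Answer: -288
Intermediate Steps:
Z = -72 (Z = -12*6 = -72)
b(4)*Z = 4*(-72) = -288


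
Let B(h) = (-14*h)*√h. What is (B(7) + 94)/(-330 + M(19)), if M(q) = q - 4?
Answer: -94/315 + 14*√7/45 ≈ 0.52471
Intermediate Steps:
B(h) = -14*h^(3/2)
M(q) = -4 + q
(B(7) + 94)/(-330 + M(19)) = (-98*√7 + 94)/(-330 + (-4 + 19)) = (-98*√7 + 94)/(-330 + 15) = (-98*√7 + 94)/(-315) = (94 - 98*√7)*(-1/315) = -94/315 + 14*√7/45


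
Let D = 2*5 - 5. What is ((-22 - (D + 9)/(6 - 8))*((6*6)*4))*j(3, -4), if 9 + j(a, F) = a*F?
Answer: 45360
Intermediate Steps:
D = 5 (D = 10 - 5 = 5)
j(a, F) = -9 + F*a (j(a, F) = -9 + a*F = -9 + F*a)
((-22 - (D + 9)/(6 - 8))*((6*6)*4))*j(3, -4) = ((-22 - (5 + 9)/(6 - 8))*((6*6)*4))*(-9 - 4*3) = ((-22 - 14/(-2))*(36*4))*(-9 - 12) = ((-22 - 14*(-1)/2)*144)*(-21) = ((-22 - 1*(-7))*144)*(-21) = ((-22 + 7)*144)*(-21) = -15*144*(-21) = -2160*(-21) = 45360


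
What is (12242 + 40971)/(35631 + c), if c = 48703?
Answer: 53213/84334 ≈ 0.63098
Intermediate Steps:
(12242 + 40971)/(35631 + c) = (12242 + 40971)/(35631 + 48703) = 53213/84334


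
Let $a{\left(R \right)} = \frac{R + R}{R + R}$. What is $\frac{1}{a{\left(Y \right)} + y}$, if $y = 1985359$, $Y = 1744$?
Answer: $\frac{1}{1985360} \approx 5.0369 \cdot 10^{-7}$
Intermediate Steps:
$a{\left(R \right)} = 1$ ($a{\left(R \right)} = \frac{2 R}{2 R} = 2 R \frac{1}{2 R} = 1$)
$\frac{1}{a{\left(Y \right)} + y} = \frac{1}{1 + 1985359} = \frac{1}{1985360}$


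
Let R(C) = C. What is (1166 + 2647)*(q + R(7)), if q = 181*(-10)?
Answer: -6874839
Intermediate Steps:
q = -1810
(1166 + 2647)*(q + R(7)) = (1166 + 2647)*(-1810 + 7) = 3813*(-1803) = -6874839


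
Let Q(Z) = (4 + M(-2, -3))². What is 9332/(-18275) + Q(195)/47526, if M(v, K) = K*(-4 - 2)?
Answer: -217333766/434268825 ≈ -0.50046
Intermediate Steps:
M(v, K) = -6*K (M(v, K) = K*(-6) = -6*K)
Q(Z) = 484 (Q(Z) = (4 - 6*(-3))² = (4 + 18)² = 22² = 484)
9332/(-18275) + Q(195)/47526 = 9332/(-18275) + 484/47526 = 9332*(-1/18275) + 484*(1/47526) = -9332/18275 + 242/23763 = -217333766/434268825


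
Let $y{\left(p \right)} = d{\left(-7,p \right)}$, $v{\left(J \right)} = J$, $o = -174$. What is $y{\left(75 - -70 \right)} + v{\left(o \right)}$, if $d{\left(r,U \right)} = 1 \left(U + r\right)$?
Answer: $-36$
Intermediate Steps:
$d{\left(r,U \right)} = U + r$
$y{\left(p \right)} = -7 + p$ ($y{\left(p \right)} = p - 7 = -7 + p$)
$y{\left(75 - -70 \right)} + v{\left(o \right)} = \left(-7 + \left(75 - -70\right)\right) - 174 = \left(-7 + \left(75 + 70\right)\right) - 174 = \left(-7 + 145\right) - 174 = 138 - 174 = -36$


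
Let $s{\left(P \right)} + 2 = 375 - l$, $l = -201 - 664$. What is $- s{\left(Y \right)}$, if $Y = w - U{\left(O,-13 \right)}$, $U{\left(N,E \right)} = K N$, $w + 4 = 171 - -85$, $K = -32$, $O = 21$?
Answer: $-1238$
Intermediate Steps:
$w = 252$ ($w = -4 + \left(171 - -85\right) = -4 + \left(171 + 85\right) = -4 + 256 = 252$)
$U{\left(N,E \right)} = - 32 N$
$l = -865$
$Y = 924$ ($Y = 252 - \left(-32\right) 21 = 252 - -672 = 252 + 672 = 924$)
$s{\left(P \right)} = 1238$ ($s{\left(P \right)} = -2 + \left(375 - -865\right) = -2 + \left(375 + 865\right) = -2 + 1240 = 1238$)
$- s{\left(Y \right)} = \left(-1\right) 1238 = -1238$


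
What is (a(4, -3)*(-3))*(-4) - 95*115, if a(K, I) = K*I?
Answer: -11069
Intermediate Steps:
a(K, I) = I*K
(a(4, -3)*(-3))*(-4) - 95*115 = (-3*4*(-3))*(-4) - 95*115 = -12*(-3)*(-4) - 10925 = 36*(-4) - 10925 = -144 - 10925 = -11069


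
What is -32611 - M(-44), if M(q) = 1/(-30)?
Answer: -978329/30 ≈ -32611.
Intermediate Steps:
M(q) = -1/30
-32611 - M(-44) = -32611 - 1*(-1/30) = -32611 + 1/30 = -978329/30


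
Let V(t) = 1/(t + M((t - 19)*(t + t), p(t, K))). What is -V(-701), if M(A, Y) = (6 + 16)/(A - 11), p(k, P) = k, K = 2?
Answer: 1009429/707609707 ≈ 0.0014265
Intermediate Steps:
M(A, Y) = 22/(-11 + A)
V(t) = 1/(t + 22/(-11 + 2*t*(-19 + t))) (V(t) = 1/(t + 22/(-11 + (t - 19)*(t + t))) = 1/(t + 22/(-11 + (-19 + t)*(2*t))) = 1/(t + 22/(-11 + 2*t*(-19 + t))))
-V(-701) = -(-11 + 2*(-701)*(-19 - 701))/(22 - 701*(-11 + 2*(-701)*(-19 - 701))) = -(-11 + 2*(-701)*(-720))/(22 - 701*(-11 + 2*(-701)*(-720))) = -(-11 + 1009440)/(22 - 701*(-11 + 1009440)) = -1009429/(22 - 701*1009429) = -1009429/(22 - 707609729) = -1009429/(-707609707) = -(-1)*1009429/707609707 = -1*(-1009429/707609707) = 1009429/707609707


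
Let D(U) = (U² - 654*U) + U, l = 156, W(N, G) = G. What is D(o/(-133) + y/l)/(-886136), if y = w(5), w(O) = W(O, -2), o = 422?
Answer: -224973499279/95365846439136 ≈ -0.0023591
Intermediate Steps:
w(O) = -2
y = -2
D(U) = U² - 653*U
D(o/(-133) + y/l)/(-886136) = ((422/(-133) - 2/156)*(-653 + (422/(-133) - 2/156)))/(-886136) = ((422*(-1/133) - 2*1/156)*(-653 + (422*(-1/133) - 2*1/156)))*(-1/886136) = ((-422/133 - 1/78)*(-653 + (-422/133 - 1/78)))*(-1/886136) = -33049*(-653 - 33049/10374)/10374*(-1/886136) = -33049/10374*(-6807271/10374)*(-1/886136) = (224973499279/107619876)*(-1/886136) = -224973499279/95365846439136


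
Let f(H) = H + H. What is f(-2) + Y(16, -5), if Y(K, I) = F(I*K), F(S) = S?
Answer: -84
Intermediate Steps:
Y(K, I) = I*K
f(H) = 2*H
f(-2) + Y(16, -5) = 2*(-2) - 5*16 = -4 - 80 = -84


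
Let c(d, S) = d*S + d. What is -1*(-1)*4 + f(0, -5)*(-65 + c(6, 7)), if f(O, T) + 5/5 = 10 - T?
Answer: -234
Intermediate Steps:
f(O, T) = 9 - T (f(O, T) = -1 + (10 - T) = 9 - T)
c(d, S) = d + S*d (c(d, S) = S*d + d = d + S*d)
-1*(-1)*4 + f(0, -5)*(-65 + c(6, 7)) = -1*(-1)*4 + (9 - 1*(-5))*(-65 + 6*(1 + 7)) = 1*4 + (9 + 5)*(-65 + 6*8) = 4 + 14*(-65 + 48) = 4 + 14*(-17) = 4 - 238 = -234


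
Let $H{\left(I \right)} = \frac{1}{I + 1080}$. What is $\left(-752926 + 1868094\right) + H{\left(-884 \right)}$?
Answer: $\frac{218572929}{196} \approx 1.1152 \cdot 10^{6}$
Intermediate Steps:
$H{\left(I \right)} = \frac{1}{1080 + I}$
$\left(-752926 + 1868094\right) + H{\left(-884 \right)} = \left(-752926 + 1868094\right) + \frac{1}{1080 - 884} = 1115168 + \frac{1}{196} = \frac{218572929}{196}$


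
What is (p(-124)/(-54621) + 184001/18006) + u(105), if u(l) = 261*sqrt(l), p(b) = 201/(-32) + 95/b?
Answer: 1661673658663/162606280032 + 261*sqrt(105) ≈ 2684.7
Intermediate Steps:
p(b) = -201/32 + 95/b (p(b) = 201*(-1/32) + 95/b = -201/32 + 95/b)
(p(-124)/(-54621) + 184001/18006) + u(105) = ((-201/32 + 95/(-124))/(-54621) + 184001/18006) + 261*sqrt(105) = ((-201/32 + 95*(-1/124))*(-1/54621) + 184001*(1/18006)) + 261*sqrt(105) = ((-201/32 - 95/124)*(-1/54621) + 184001/18006) + 261*sqrt(105) = (-6991/992*(-1/54621) + 184001/18006) + 261*sqrt(105) = (6991/54184032 + 184001/18006) + 261*sqrt(105) = 1661673658663/162606280032 + 261*sqrt(105)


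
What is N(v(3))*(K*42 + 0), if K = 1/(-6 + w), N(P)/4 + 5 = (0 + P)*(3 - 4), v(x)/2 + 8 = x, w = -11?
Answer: -840/17 ≈ -49.412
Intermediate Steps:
v(x) = -16 + 2*x
N(P) = -20 - 4*P (N(P) = -20 + 4*((0 + P)*(3 - 4)) = -20 + 4*(P*(-1)) = -20 + 4*(-P) = -20 - 4*P)
K = -1/17 (K = 1/(-6 - 11) = 1/(-17) = -1/17 ≈ -0.058824)
N(v(3))*(K*42 + 0) = (-20 - 4*(-16 + 2*3))*(-1/17*42 + 0) = (-20 - 4*(-16 + 6))*(-42/17 + 0) = (-20 - 4*(-10))*(-42/17) = (-20 + 40)*(-42/17) = 20*(-42/17) = -840/17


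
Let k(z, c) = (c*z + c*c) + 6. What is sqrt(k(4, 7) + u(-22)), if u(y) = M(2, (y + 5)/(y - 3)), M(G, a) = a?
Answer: 2*sqrt(523)/5 ≈ 9.1477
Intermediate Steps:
u(y) = (5 + y)/(-3 + y) (u(y) = (y + 5)/(y - 3) = (5 + y)/(-3 + y))
k(z, c) = 6 + c**2 + c*z (k(z, c) = (c*z + c**2) + 6 = (c**2 + c*z) + 6 = 6 + c**2 + c*z)
sqrt(k(4, 7) + u(-22)) = sqrt((6 + 7**2 + 7*4) + (5 - 22)/(-3 - 22)) = sqrt((6 + 49 + 28) - 17/(-25)) = sqrt(83 - 1/25*(-17)) = sqrt(83 + 17/25) = sqrt(2092/25) = 2*sqrt(523)/5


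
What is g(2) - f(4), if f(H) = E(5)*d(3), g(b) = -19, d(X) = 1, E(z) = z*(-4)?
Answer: 1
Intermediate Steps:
E(z) = -4*z
f(H) = -20 (f(H) = -4*5*1 = -20*1 = -20)
g(2) - f(4) = -19 - 1*(-20) = -19 + 20 = 1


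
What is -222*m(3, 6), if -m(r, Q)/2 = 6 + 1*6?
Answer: 5328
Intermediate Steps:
m(r, Q) = -24 (m(r, Q) = -2*(6 + 1*6) = -2*(6 + 6) = -2*12 = -24)
-222*m(3, 6) = -222*(-24) = 5328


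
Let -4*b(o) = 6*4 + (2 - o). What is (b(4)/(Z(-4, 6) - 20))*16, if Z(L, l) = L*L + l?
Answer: -44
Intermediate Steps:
Z(L, l) = l + L² (Z(L, l) = L² + l = l + L²)
b(o) = -13/2 + o/4 (b(o) = -(6*4 + (2 - o))/4 = -(24 + (2 - o))/4 = -(26 - o)/4 = -13/2 + o/4)
(b(4)/(Z(-4, 6) - 20))*16 = ((-13/2 + (¼)*4)/((6 + (-4)²) - 20))*16 = ((-13/2 + 1)/((6 + 16) - 20))*16 = (-11/2/(22 - 20))*16 = (-11/2/2)*16 = ((½)*(-11/2))*16 = -11/4*16 = -44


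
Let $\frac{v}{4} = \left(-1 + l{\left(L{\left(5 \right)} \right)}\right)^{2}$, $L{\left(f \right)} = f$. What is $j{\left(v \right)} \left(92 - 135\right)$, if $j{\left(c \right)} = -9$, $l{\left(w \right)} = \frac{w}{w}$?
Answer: $387$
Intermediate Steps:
$l{\left(w \right)} = 1$
$v = 0$ ($v = 4 \left(-1 + 1\right)^{2} = 4 \cdot 0^{2} = 4 \cdot 0 = 0$)
$j{\left(v \right)} \left(92 - 135\right) = - 9 \left(92 - 135\right) = \left(-9\right) \left(-43\right) = 387$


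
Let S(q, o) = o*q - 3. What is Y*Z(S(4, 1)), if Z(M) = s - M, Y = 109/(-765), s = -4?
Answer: 109/153 ≈ 0.71242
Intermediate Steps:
S(q, o) = -3 + o*q
Y = -109/765 (Y = 109*(-1/765) = -109/765 ≈ -0.14248)
Z(M) = -4 - M
Y*Z(S(4, 1)) = -109*(-4 - (-3 + 1*4))/765 = -109*(-4 - (-3 + 4))/765 = -109*(-4 - 1*1)/765 = -109*(-4 - 1)/765 = -109/765*(-5) = 109/153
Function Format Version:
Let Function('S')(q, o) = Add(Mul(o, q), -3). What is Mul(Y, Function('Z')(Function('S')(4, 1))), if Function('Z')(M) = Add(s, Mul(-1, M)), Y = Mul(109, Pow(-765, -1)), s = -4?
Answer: Rational(109, 153) ≈ 0.71242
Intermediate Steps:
Function('S')(q, o) = Add(-3, Mul(o, q))
Y = Rational(-109, 765) (Y = Mul(109, Rational(-1, 765)) = Rational(-109, 765) ≈ -0.14248)
Function('Z')(M) = Add(-4, Mul(-1, M))
Mul(Y, Function('Z')(Function('S')(4, 1))) = Mul(Rational(-109, 765), Add(-4, Mul(-1, Add(-3, Mul(1, 4))))) = Mul(Rational(-109, 765), Add(-4, Mul(-1, Add(-3, 4)))) = Mul(Rational(-109, 765), Add(-4, Mul(-1, 1))) = Mul(Rational(-109, 765), Add(-4, -1)) = Mul(Rational(-109, 765), -5) = Rational(109, 153)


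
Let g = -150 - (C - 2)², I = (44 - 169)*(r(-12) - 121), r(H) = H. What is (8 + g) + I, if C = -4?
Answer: 16447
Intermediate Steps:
I = 16625 (I = (44 - 169)*(-12 - 121) = -125*(-133) = 16625)
g = -186 (g = -150 - (-4 - 2)² = -150 - 1*(-6)² = -150 - 1*36 = -150 - 36 = -186)
(8 + g) + I = (8 - 186) + 16625 = -178 + 16625 = 16447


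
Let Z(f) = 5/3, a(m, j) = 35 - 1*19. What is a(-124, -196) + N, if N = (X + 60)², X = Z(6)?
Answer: 34369/9 ≈ 3818.8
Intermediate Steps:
a(m, j) = 16 (a(m, j) = 35 - 19 = 16)
Z(f) = 5/3 (Z(f) = 5*(⅓) = 5/3)
X = 5/3 ≈ 1.6667
N = 34225/9 (N = (5/3 + 60)² = (185/3)² = 34225/9 ≈ 3802.8)
a(-124, -196) + N = 16 + 34225/9 = 34369/9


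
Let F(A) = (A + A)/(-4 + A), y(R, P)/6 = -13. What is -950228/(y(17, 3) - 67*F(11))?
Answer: 1662899/505 ≈ 3292.9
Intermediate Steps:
y(R, P) = -78 (y(R, P) = 6*(-13) = -78)
F(A) = 2*A/(-4 + A) (F(A) = (2*A)/(-4 + A) = 2*A/(-4 + A))
-950228/(y(17, 3) - 67*F(11)) = -950228/(-78 - 134*11/(-4 + 11)) = -950228/(-78 - 134*11/7) = -950228/(-78 - 67*22/7) = -950228/(-78 - 1474/7) = -950228/(-2020/7) = -950228*(-7/2020) = 1662899/505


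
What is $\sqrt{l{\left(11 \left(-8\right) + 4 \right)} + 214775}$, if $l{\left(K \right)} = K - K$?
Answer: $55 \sqrt{71} \approx 463.44$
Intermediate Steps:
$l{\left(K \right)} = 0$
$\sqrt{l{\left(11 \left(-8\right) + 4 \right)} + 214775} = \sqrt{0 + 214775} = \sqrt{214775} = 55 \sqrt{71}$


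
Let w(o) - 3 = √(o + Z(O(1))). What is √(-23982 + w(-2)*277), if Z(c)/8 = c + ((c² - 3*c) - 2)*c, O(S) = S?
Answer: √(-23151 + 277*I*√26) ≈ 4.6393 + 152.23*I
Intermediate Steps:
Z(c) = 8*c + 8*c*(-2 + c² - 3*c) (Z(c) = 8*(c + ((c² - 3*c) - 2)*c) = 8*(c + (-2 + c² - 3*c)*c) = 8*(c + c*(-2 + c² - 3*c)) = 8*c + 8*c*(-2 + c² - 3*c))
w(o) = 3 + √(-24 + o) (w(o) = 3 + √(o + 8*1*(-1 + 1² - 3*1)) = 3 + √(o + 8*1*(-1 + 1 - 3)) = 3 + √(o + 8*1*(-3)) = 3 + √(o - 24) = 3 + √(-24 + o))
√(-23982 + w(-2)*277) = √(-23982 + (3 + √(-24 - 2))*277) = √(-23982 + (3 + √(-26))*277) = √(-23982 + (3 + I*√26)*277) = √(-23982 + (831 + 277*I*√26)) = √(-23151 + 277*I*√26)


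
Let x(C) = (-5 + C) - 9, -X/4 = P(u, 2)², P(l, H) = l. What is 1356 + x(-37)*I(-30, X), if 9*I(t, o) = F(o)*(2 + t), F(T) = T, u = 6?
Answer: -21492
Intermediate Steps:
X = -144 (X = -4*6² = -4*36 = -144)
x(C) = -14 + C
I(t, o) = o*(2 + t)/9 (I(t, o) = (o*(2 + t))/9 = o*(2 + t)/9)
1356 + x(-37)*I(-30, X) = 1356 + (-14 - 37)*((⅑)*(-144)*(2 - 30)) = 1356 - 17*(-144)*(-28)/3 = 1356 - 51*448 = 1356 - 22848 = -21492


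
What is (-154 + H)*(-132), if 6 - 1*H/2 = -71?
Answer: 0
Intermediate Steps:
H = 154 (H = 12 - 2*(-71) = 12 + 142 = 154)
(-154 + H)*(-132) = (-154 + 154)*(-132) = 0*(-132) = 0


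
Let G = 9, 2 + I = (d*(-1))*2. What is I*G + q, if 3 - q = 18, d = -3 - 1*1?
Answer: 39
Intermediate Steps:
d = -4 (d = -3 - 1 = -4)
I = 6 (I = -2 - 4*(-1)*2 = -2 + 4*2 = -2 + 8 = 6)
q = -15 (q = 3 - 1*18 = 3 - 18 = -15)
I*G + q = 6*9 - 15 = 54 - 15 = 39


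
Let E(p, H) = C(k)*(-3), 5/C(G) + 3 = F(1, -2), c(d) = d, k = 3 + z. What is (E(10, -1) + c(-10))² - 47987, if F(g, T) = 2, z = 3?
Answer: -47962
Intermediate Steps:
k = 6 (k = 3 + 3 = 6)
C(G) = -5 (C(G) = 5/(-3 + 2) = 5/(-1) = 5*(-1) = -5)
E(p, H) = 15 (E(p, H) = -5*(-3) = 15)
(E(10, -1) + c(-10))² - 47987 = (15 - 10)² - 47987 = 5² - 47987 = 25 - 47987 = -47962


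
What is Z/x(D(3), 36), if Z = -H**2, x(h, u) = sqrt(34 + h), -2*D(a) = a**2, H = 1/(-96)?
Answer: -sqrt(118)/543744 ≈ -1.9978e-5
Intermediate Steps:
H = -1/96 ≈ -0.010417
D(a) = -a**2/2
Z = -1/9216 (Z = -(-1/96)**2 = -1*1/9216 = -1/9216 ≈ -0.00010851)
Z/x(D(3), 36) = -1/(9216*sqrt(34 - 1/2*3**2)) = -1/(9216*sqrt(34 - 1/2*9)) = -1/(9216*sqrt(34 - 9/2)) = -sqrt(118)/59/9216 = -sqrt(118)/543744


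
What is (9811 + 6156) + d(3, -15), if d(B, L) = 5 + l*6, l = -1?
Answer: 15966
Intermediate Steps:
d(B, L) = -1 (d(B, L) = 5 - 1*6 = 5 - 6 = -1)
(9811 + 6156) + d(3, -15) = (9811 + 6156) - 1 = 15967 - 1 = 15966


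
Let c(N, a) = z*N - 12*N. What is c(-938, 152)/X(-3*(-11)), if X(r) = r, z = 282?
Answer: -84420/11 ≈ -7674.5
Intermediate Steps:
c(N, a) = 270*N (c(N, a) = 282*N - 12*N = 270*N)
c(-938, 152)/X(-3*(-11)) = (270*(-938))/((-3*(-11))) = -253260/33 = -253260*1/33 = -84420/11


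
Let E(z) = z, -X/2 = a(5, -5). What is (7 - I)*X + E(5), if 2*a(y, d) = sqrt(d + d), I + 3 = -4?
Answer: 5 - 14*I*sqrt(10) ≈ 5.0 - 44.272*I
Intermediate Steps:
I = -7 (I = -3 - 4 = -7)
a(y, d) = sqrt(2)*sqrt(d)/2 (a(y, d) = sqrt(d + d)/2 = sqrt(2*d)/2 = (sqrt(2)*sqrt(d))/2 = sqrt(2)*sqrt(d)/2)
X = -I*sqrt(10) (X = -sqrt(2)*sqrt(-5) = -sqrt(2)*I*sqrt(5) = -I*sqrt(10) ≈ -3.1623*I)
(7 - I)*X + E(5) = (7 - 1*(-7))*(-I*sqrt(10)) + 5 = (7 + 7)*(-I*sqrt(10)) + 5 = 14*(-I*sqrt(10)) + 5 = -14*I*sqrt(10) + 5 = 5 - 14*I*sqrt(10)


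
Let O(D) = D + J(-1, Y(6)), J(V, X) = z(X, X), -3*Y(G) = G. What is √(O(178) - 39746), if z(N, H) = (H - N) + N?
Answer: I*√39570 ≈ 198.92*I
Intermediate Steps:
z(N, H) = H
Y(G) = -G/3
J(V, X) = X
O(D) = -2 + D (O(D) = D - ⅓*6 = D - 2 = -2 + D)
√(O(178) - 39746) = √((-2 + 178) - 39746) = √(176 - 39746) = √(-39570) = I*√39570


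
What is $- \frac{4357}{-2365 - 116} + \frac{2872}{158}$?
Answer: $\frac{3906919}{195999} \approx 19.933$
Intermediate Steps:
$- \frac{4357}{-2365 - 116} + \frac{2872}{158} = - \frac{4357}{-2481} + 2872 \cdot \frac{1}{158} = \left(-4357\right) \left(- \frac{1}{2481}\right) + \frac{1436}{79} = \frac{4357}{2481} + \frac{1436}{79} = \frac{3906919}{195999}$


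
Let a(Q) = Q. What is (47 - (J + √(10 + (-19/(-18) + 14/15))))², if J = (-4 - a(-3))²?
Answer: (-1380 + √10790)²/900 ≈ 1809.4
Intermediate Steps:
J = 1 (J = (-4 - 1*(-3))² = (-4 + 3)² = (-1)² = 1)
(47 - (J + √(10 + (-19/(-18) + 14/15))))² = (47 - (1 + √(10 + (-19/(-18) + 14/15))))² = (47 - (1 + √(10 + (-19*(-1/18) + 14*(1/15)))))² = (47 - (1 + √(10 + (19/18 + 14/15))))² = (47 - (1 + √(10 + 179/90)))² = (47 - (1 + √(1079/90)))² = (47 - (1 + √10790/30))² = (47 + (-1 - √10790/30))² = (46 - √10790/30)²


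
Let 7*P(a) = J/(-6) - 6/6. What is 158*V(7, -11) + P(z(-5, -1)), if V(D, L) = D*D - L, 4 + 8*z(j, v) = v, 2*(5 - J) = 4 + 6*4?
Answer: 132721/14 ≈ 9480.1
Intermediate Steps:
J = -9 (J = 5 - (4 + 6*4)/2 = 5 - (4 + 24)/2 = 5 - ½*28 = 5 - 14 = -9)
z(j, v) = -½ + v/8
V(D, L) = D² - L
P(a) = 1/14 (P(a) = (-9/(-6) - 6/6)/7 = (-9*(-⅙) - 6*⅙)/7 = (3/2 - 1)/7 = (⅐)*(½) = 1/14)
158*V(7, -11) + P(z(-5, -1)) = 158*(7² - 1*(-11)) + 1/14 = 158*(49 + 11) + 1/14 = 158*60 + 1/14 = 9480 + 1/14 = 132721/14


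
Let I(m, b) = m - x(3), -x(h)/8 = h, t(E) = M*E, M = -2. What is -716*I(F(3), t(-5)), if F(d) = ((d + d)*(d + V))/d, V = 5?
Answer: -28640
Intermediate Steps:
t(E) = -2*E
x(h) = -8*h
F(d) = 10 + 2*d (F(d) = ((d + d)*(d + 5))/d = ((2*d)*(5 + d))/d = (2*d*(5 + d))/d = 10 + 2*d)
I(m, b) = 24 + m (I(m, b) = m - (-8)*3 = m - 1*(-24) = m + 24 = 24 + m)
-716*I(F(3), t(-5)) = -716*(24 + (10 + 2*3)) = -716*(24 + (10 + 6)) = -716*(24 + 16) = -716*40 = -28640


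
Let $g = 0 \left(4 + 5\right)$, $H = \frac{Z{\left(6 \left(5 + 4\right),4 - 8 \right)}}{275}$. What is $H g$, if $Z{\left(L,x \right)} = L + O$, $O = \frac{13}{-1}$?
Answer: $0$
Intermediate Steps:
$O = -13$ ($O = 13 \left(-1\right) = -13$)
$Z{\left(L,x \right)} = -13 + L$ ($Z{\left(L,x \right)} = L - 13 = -13 + L$)
$H = \frac{41}{275}$ ($H = \frac{-13 + 6 \left(5 + 4\right)}{275} = \left(-13 + 6 \cdot 9\right) \frac{1}{275} = \left(-13 + 54\right) \frac{1}{275} = 41 \cdot \frac{1}{275} = \frac{41}{275} \approx 0.14909$)
$g = 0$ ($g = 0 \cdot 9 = 0$)
$H g = \frac{41}{275} \cdot 0 = 0$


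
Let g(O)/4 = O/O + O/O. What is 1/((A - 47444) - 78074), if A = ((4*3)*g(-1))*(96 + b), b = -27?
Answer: -1/118894 ≈ -8.4108e-6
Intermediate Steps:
g(O) = 8 (g(O) = 4*(O/O + O/O) = 4*(1 + 1) = 4*2 = 8)
A = 6624 (A = ((4*3)*8)*(96 - 27) = (12*8)*69 = 96*69 = 6624)
1/((A - 47444) - 78074) = 1/((6624 - 47444) - 78074) = 1/(-40820 - 78074) = 1/(-118894) = -1/118894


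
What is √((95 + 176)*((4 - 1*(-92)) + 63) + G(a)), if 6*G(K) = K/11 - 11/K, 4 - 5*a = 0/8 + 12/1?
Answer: √2085561885/220 ≈ 207.58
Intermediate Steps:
a = -8/5 (a = ⅘ - (0/8 + 12/1)/5 = ⅘ - (0*(⅛) + 12*1)/5 = ⅘ - (0 + 12)/5 = ⅘ - ⅕*12 = ⅘ - 12/5 = -8/5 ≈ -1.6000)
G(K) = -11/(6*K) + K/66 (G(K) = (K/11 - 11/K)/6 = (-11/K + K/11)/6 = -11/(6*K) + K/66)
√((95 + 176)*((4 - 1*(-92)) + 63) + G(a)) = √((95 + 176)*((4 - 1*(-92)) + 63) + (-121 + (-8/5)²)/(66*(-8/5))) = √(271*((4 + 92) + 63) + (1/66)*(-5/8)*(-121 + 64/25)) = √(271*(96 + 63) + (1/66)*(-5/8)*(-2961/25)) = √(271*159 + 987/880) = √(43089 + 987/880) = √(37919307/880) = √2085561885/220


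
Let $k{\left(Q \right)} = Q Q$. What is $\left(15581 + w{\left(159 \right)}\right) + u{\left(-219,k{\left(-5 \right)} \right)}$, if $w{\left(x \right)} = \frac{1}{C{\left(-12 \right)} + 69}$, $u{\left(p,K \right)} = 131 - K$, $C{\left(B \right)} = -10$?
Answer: $\frac{925534}{59} \approx 15687.0$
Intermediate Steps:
$k{\left(Q \right)} = Q^{2}$
$w{\left(x \right)} = \frac{1}{59}$ ($w{\left(x \right)} = \frac{1}{-10 + 69} = \frac{1}{59}$)
$\left(15581 + w{\left(159 \right)}\right) + u{\left(-219,k{\left(-5 \right)} \right)} = \left(15581 + \frac{1}{59}\right) + \left(131 - \left(-5\right)^{2}\right) = \frac{919280}{59} + \left(131 - 25\right) = \frac{919280}{59} + 106 = \frac{925534}{59}$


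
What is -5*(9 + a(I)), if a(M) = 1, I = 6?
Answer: -50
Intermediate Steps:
-5*(9 + a(I)) = -5*(9 + 1) = -5*10 = -50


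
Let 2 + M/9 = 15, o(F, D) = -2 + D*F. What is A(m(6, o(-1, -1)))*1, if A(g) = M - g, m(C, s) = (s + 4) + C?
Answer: 108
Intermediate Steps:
m(C, s) = 4 + C + s (m(C, s) = (4 + s) + C = 4 + C + s)
M = 117 (M = -18 + 9*15 = -18 + 135 = 117)
A(g) = 117 - g
A(m(6, o(-1, -1)))*1 = (117 - (4 + 6 + (-2 - 1*(-1))))*1 = (117 - (4 + 6 + (-2 + 1)))*1 = (117 - (4 + 6 - 1))*1 = (117 - 1*9)*1 = (117 - 9)*1 = 108*1 = 108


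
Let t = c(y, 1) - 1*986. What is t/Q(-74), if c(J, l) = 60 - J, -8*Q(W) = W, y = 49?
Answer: -3900/37 ≈ -105.41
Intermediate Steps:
Q(W) = -W/8
t = -975 (t = (60 - 1*49) - 1*986 = (60 - 49) - 986 = 11 - 986 = -975)
t/Q(-74) = -975/((-⅛*(-74))) = -975/37/4 = -975*4/37 = -3900/37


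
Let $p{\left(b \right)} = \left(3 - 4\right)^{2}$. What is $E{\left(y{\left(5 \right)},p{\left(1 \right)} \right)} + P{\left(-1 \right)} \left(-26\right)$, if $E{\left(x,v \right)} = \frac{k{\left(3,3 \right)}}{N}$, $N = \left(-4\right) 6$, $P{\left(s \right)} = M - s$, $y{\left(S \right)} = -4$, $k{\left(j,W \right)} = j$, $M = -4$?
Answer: $\frac{623}{8} \approx 77.875$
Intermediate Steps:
$p{\left(b \right)} = 1$ ($p{\left(b \right)} = \left(-1\right)^{2} = 1$)
$P{\left(s \right)} = -4 - s$
$N = -24$
$E{\left(x,v \right)} = - \frac{1}{8}$ ($E{\left(x,v \right)} = \frac{3}{-24} = 3 \left(- \frac{1}{24}\right) = - \frac{1}{8}$)
$E{\left(y{\left(5 \right)},p{\left(1 \right)} \right)} + P{\left(-1 \right)} \left(-26\right) = - \frac{1}{8} + \left(-4 - -1\right) \left(-26\right) = - \frac{1}{8} + \left(-4 + 1\right) \left(-26\right) = - \frac{1}{8} - -78 = - \frac{1}{8} + 78 = \frac{623}{8}$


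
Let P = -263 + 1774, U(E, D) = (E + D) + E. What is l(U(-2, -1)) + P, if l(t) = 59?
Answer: 1570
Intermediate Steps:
U(E, D) = D + 2*E (U(E, D) = (D + E) + E = D + 2*E)
P = 1511
l(U(-2, -1)) + P = 59 + 1511 = 1570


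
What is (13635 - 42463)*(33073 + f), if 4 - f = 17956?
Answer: -435908188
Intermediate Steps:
f = -17952 (f = 4 - 1*17956 = 4 - 17956 = -17952)
(13635 - 42463)*(33073 + f) = (13635 - 42463)*(33073 - 17952) = -28828*15121 = -435908188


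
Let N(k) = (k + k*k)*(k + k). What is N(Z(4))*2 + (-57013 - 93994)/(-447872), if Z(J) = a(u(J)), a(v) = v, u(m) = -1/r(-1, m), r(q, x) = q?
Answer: 3733983/447872 ≈ 8.3372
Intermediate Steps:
u(m) = 1 (u(m) = -1/(-1) = -1*(-1) = 1)
Z(J) = 1
N(k) = 2*k*(k + k²) (N(k) = (k + k²)*(2*k) = 2*k*(k + k²))
N(Z(4))*2 + (-57013 - 93994)/(-447872) = (2*1²*(1 + 1))*2 + (-57013 - 93994)/(-447872) = (2*1*2)*2 - 151007*(-1/447872) = 4*2 + 151007/447872 = 8 + 151007/447872 = 3733983/447872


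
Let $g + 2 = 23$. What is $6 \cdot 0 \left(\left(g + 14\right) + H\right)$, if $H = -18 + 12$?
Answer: $0$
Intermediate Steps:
$g = 21$ ($g = -2 + 23 = 21$)
$H = -6$
$6 \cdot 0 \left(\left(g + 14\right) + H\right) = 6 \cdot 0 \left(\left(21 + 14\right) - 6\right) = 0 \left(35 - 6\right) = 0 \cdot 29 = 0$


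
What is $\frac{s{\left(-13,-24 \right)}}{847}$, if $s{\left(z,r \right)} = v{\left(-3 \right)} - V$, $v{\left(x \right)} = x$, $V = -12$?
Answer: $\frac{9}{847} \approx 0.010626$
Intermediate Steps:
$s{\left(z,r \right)} = 9$ ($s{\left(z,r \right)} = -3 - -12 = -3 + 12 = 9$)
$\frac{s{\left(-13,-24 \right)}}{847} = \frac{9}{847}$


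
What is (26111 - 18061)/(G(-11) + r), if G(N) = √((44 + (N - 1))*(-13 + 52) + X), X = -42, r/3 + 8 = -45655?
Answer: -24505810/417021887 - 1610*√134/1251065661 ≈ -0.058779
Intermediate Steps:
r = -136989 (r = -24 + 3*(-45655) = -24 - 136965 = -136989)
G(N) = √(1635 + 39*N) (G(N) = √((44 + (N - 1))*(-13 + 52) - 42) = √((44 + (-1 + N))*39 - 42) = √((43 + N)*39 - 42) = √((1677 + 39*N) - 42) = √(1635 + 39*N))
(26111 - 18061)/(G(-11) + r) = (26111 - 18061)/(√(1635 + 39*(-11)) - 136989) = 8050/(√(1635 - 429) - 136989) = 8050/(√1206 - 136989) = 8050/(3*√134 - 136989) = 8050/(-136989 + 3*√134)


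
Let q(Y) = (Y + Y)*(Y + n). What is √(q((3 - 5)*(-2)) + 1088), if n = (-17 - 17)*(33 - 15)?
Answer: 8*I*√59 ≈ 61.449*I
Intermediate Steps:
n = -612 (n = -34*18 = -612)
q(Y) = 2*Y*(-612 + Y) (q(Y) = (Y + Y)*(Y - 612) = (2*Y)*(-612 + Y) = 2*Y*(-612 + Y))
√(q((3 - 5)*(-2)) + 1088) = √(2*((3 - 5)*(-2))*(-612 + (3 - 5)*(-2)) + 1088) = √(2*(-2*(-2))*(-612 - 2*(-2)) + 1088) = √(2*4*(-612 + 4) + 1088) = √(2*4*(-608) + 1088) = √(-4864 + 1088) = √(-3776) = 8*I*√59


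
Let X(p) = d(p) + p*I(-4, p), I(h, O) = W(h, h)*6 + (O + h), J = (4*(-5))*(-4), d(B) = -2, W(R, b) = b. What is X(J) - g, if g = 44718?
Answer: -40560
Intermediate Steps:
J = 80 (J = -20*(-4) = 80)
I(h, O) = O + 7*h (I(h, O) = h*6 + (O + h) = 6*h + (O + h) = O + 7*h)
X(p) = -2 + p*(-28 + p) (X(p) = -2 + p*(p + 7*(-4)) = -2 + p*(p - 28) = -2 + p*(-28 + p))
X(J) - g = (-2 + 80*(-28 + 80)) - 1*44718 = (-2 + 80*52) - 44718 = (-2 + 4160) - 44718 = 4158 - 44718 = -40560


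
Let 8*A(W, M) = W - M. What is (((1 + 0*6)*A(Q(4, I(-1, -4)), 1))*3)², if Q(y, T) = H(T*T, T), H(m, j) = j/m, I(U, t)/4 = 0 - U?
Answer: 81/1024 ≈ 0.079102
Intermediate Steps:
I(U, t) = -4*U (I(U, t) = 4*(0 - U) = 4*(-U) = -4*U)
Q(y, T) = 1/T (Q(y, T) = T/((T*T)) = T/(T²) = T/T² = 1/T)
A(W, M) = -M/8 + W/8 (A(W, M) = (W - M)/8 = -M/8 + W/8)
(((1 + 0*6)*A(Q(4, I(-1, -4)), 1))*3)² = (((1 + 0*6)*(-⅛*1 + 1/(8*((-4*(-1))))))*3)² = (((1 + 0)*(-⅛ + (⅛)/4))*3)² = ((1*(-⅛ + (⅛)*(¼)))*3)² = ((1*(-⅛ + 1/32))*3)² = ((1*(-3/32))*3)² = (-3/32*3)² = (-9/32)² = 81/1024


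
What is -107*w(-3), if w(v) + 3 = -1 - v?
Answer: 107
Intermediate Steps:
w(v) = -4 - v (w(v) = -3 + (-1 - v) = -4 - v)
-107*w(-3) = -107*(-4 - 1*(-3)) = -107*(-4 + 3) = -107*(-1) = 107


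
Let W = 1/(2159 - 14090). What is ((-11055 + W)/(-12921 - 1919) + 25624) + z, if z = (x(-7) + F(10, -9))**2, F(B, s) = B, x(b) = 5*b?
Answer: 331976849369/12646860 ≈ 26250.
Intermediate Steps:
W = -1/11931 (W = 1/(-11931) = -1/11931 ≈ -8.3815e-5)
z = 625 (z = (5*(-7) + 10)**2 = (-35 + 10)**2 = (-25)**2 = 625)
((-11055 + W)/(-12921 - 1919) + 25624) + z = ((-11055 - 1/11931)/(-12921 - 1919) + 25624) + 625 = (-131897206/11931/(-14840) + 25624) + 625 = (-131897206/11931*(-1/14840) + 25624) + 625 = (9421229/12646860 + 25624) + 625 = 324072561869/12646860 + 625 = 331976849369/12646860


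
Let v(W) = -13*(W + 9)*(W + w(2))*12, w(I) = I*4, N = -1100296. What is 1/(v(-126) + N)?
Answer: -1/3254032 ≈ -3.0731e-7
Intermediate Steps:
w(I) = 4*I
v(W) = -156*(8 + W)*(9 + W) (v(W) = -13*(W + 9)*(W + 4*2)*12 = -13*(9 + W)*(W + 8)*12 = -13*(9 + W)*(8 + W)*12 = -13*(8 + W)*(9 + W)*12 = -156*(8 + W)*(9 + W))
1/(v(-126) + N) = 1/((-11232 - 2652*(-126) - 156*(-126)²) - 1100296) = 1/((-11232 + 334152 - 156*15876) - 1100296) = 1/((-11232 + 334152 - 2476656) - 1100296) = 1/(-2153736 - 1100296) = 1/(-3254032) = -1/3254032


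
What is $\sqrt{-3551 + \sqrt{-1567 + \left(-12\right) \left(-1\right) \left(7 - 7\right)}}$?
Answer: $\sqrt{-3551 + i \sqrt{1567}} \approx 0.3321 + 59.591 i$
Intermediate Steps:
$\sqrt{-3551 + \sqrt{-1567 + \left(-12\right) \left(-1\right) \left(7 - 7\right)}} = \sqrt{-3551 + \sqrt{-1567 + 12 \left(7 - 7\right)}} = \sqrt{-3551 + \sqrt{-1567 + 12 \cdot 0}} = \sqrt{-3551 + \sqrt{-1567 + 0}} = \sqrt{-3551 + \sqrt{-1567}} = \sqrt{-3551 + i \sqrt{1567}}$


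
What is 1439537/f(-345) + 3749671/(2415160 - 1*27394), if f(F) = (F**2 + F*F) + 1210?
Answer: 2167211893901/285648446580 ≈ 7.5870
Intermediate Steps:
f(F) = 1210 + 2*F**2 (f(F) = (F**2 + F**2) + 1210 = 2*F**2 + 1210 = 1210 + 2*F**2)
1439537/f(-345) + 3749671/(2415160 - 1*27394) = 1439537/(1210 + 2*(-345)**2) + 3749671/(2415160 - 1*27394) = 1439537/(1210 + 2*119025) + 3749671/(2415160 - 27394) = 1439537/(1210 + 238050) + 3749671/2387766 = 1439537/239260 + 3749671*(1/2387766) = 1439537*(1/239260) + 3749671/2387766 = 1439537/239260 + 3749671/2387766 = 2167211893901/285648446580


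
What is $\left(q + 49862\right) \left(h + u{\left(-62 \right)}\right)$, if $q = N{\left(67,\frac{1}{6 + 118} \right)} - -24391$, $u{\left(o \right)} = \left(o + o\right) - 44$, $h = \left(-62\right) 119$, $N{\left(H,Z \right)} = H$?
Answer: $-560818720$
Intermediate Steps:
$h = -7378$
$u{\left(o \right)} = -44 + 2 o$ ($u{\left(o \right)} = 2 o - 44 = -44 + 2 o$)
$q = 24458$ ($q = 67 - -24391 = 67 + 24391 = 24458$)
$\left(q + 49862\right) \left(h + u{\left(-62 \right)}\right) = \left(24458 + 49862\right) \left(-7378 + \left(-44 + 2 \left(-62\right)\right)\right) = 74320 \left(-7378 - 168\right) = 74320 \left(-7546\right) = -560818720$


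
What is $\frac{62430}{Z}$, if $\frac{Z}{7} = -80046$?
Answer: $- \frac{10405}{93387} \approx -0.11142$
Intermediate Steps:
$Z = -560322$ ($Z = 7 \left(-80046\right) = -560322$)
$\frac{62430}{Z} = \frac{62430}{-560322} = 62430 \left(- \frac{1}{560322}\right) = - \frac{10405}{93387}$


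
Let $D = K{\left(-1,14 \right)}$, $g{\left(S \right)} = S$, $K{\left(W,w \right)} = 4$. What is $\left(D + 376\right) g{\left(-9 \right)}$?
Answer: $-3420$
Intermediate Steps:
$D = 4$
$\left(D + 376\right) g{\left(-9 \right)} = \left(4 + 376\right) \left(-9\right) = 380 \left(-9\right) = -3420$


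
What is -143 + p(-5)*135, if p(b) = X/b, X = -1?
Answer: -116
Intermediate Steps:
p(b) = -1/b
-143 + p(-5)*135 = -143 - 1/(-5)*135 = -143 - 1*(-⅕)*135 = -143 + (⅕)*135 = -143 + 27 = -116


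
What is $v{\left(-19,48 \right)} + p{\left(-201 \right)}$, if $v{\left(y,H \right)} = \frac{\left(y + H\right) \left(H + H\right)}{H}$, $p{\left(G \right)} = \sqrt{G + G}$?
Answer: $58 + i \sqrt{402} \approx 58.0 + 20.05 i$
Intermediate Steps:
$p{\left(G \right)} = \sqrt{2} \sqrt{G}$ ($p{\left(G \right)} = \sqrt{2 G} = \sqrt{2} \sqrt{G}$)
$v{\left(y,H \right)} = 2 H + 2 y$ ($v{\left(y,H \right)} = \frac{\left(H + y\right) 2 H}{H} = \frac{2 H \left(H + y\right)}{H} = 2 H + 2 y$)
$v{\left(-19,48 \right)} + p{\left(-201 \right)} = \left(2 \cdot 48 + 2 \left(-19\right)\right) + \sqrt{2} \sqrt{-201} = \left(96 - 38\right) + \sqrt{2} i \sqrt{201} = 58 + i \sqrt{402}$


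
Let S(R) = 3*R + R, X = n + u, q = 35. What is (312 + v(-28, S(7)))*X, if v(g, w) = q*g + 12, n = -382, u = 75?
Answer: 201392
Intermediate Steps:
X = -307 (X = -382 + 75 = -307)
S(R) = 4*R
v(g, w) = 12 + 35*g (v(g, w) = 35*g + 12 = 12 + 35*g)
(312 + v(-28, S(7)))*X = (312 + (12 + 35*(-28)))*(-307) = (312 + (12 - 980))*(-307) = (312 - 968)*(-307) = -656*(-307) = 201392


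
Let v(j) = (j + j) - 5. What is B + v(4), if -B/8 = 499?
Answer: -3989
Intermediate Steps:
v(j) = -5 + 2*j (v(j) = 2*j - 5 = -5 + 2*j)
B = -3992 (B = -8*499 = -3992)
B + v(4) = -3992 + (-5 + 2*4) = -3992 + (-5 + 8) = -3992 + 3 = -3989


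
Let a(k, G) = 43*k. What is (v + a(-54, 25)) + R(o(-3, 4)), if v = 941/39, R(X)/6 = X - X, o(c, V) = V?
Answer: -89617/39 ≈ -2297.9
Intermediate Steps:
R(X) = 0 (R(X) = 6*(X - X) = 6*0 = 0)
v = 941/39 (v = 941*(1/39) = 941/39 ≈ 24.128)
(v + a(-54, 25)) + R(o(-3, 4)) = (941/39 + 43*(-54)) + 0 = (941/39 - 2322) + 0 = -89617/39 + 0 = -89617/39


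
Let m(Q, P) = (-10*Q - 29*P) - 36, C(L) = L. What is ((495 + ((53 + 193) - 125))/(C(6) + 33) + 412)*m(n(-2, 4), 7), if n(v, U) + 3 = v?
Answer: -1051092/13 ≈ -80853.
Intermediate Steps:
n(v, U) = -3 + v
m(Q, P) = -36 - 29*P - 10*Q (m(Q, P) = (-29*P - 10*Q) - 36 = -36 - 29*P - 10*Q)
((495 + ((53 + 193) - 125))/(C(6) + 33) + 412)*m(n(-2, 4), 7) = ((495 + ((53 + 193) - 125))/(6 + 33) + 412)*(-36 - 29*7 - 10*(-3 - 2)) = ((495 + (246 - 125))/39 + 412)*(-36 - 203 - 10*(-5)) = ((495 + 121)*(1/39) + 412)*(-36 - 203 + 50) = (616*(1/39) + 412)*(-189) = (616/39 + 412)*(-189) = (16684/39)*(-189) = -1051092/13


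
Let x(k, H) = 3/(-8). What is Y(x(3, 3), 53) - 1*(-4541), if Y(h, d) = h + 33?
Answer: 36589/8 ≈ 4573.6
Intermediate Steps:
x(k, H) = -3/8 (x(k, H) = 3*(-1/8) = -3/8)
Y(h, d) = 33 + h
Y(x(3, 3), 53) - 1*(-4541) = (33 - 3/8) - 1*(-4541) = 261/8 + 4541 = 36589/8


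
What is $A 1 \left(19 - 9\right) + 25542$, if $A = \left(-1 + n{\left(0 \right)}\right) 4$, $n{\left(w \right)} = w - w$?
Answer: $25502$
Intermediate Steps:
$n{\left(w \right)} = 0$
$A = -4$ ($A = \left(-1 + 0\right) 4 = \left(-1\right) 4 = -4$)
$A 1 \left(19 - 9\right) + 25542 = \left(-4\right) 1 \left(19 - 9\right) + 25542 = \left(-4\right) 10 + 25542 = -40 + 25542 = 25502$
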